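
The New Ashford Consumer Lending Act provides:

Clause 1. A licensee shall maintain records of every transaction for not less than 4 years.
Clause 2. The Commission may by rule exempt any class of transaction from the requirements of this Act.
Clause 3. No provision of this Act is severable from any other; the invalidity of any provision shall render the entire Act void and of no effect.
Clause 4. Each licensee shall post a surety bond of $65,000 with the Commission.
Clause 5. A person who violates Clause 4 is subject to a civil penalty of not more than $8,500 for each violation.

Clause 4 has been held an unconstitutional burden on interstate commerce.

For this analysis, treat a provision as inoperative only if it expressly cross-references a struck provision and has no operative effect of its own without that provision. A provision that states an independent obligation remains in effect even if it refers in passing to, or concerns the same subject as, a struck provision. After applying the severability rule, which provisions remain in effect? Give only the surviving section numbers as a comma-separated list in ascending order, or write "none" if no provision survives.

none

Clause 4 is struck. Clause 5 operates only by reference to Clause 4, so it falls with Clause 4. Clause 3 provides that the Act is not severable, so the invalidity of any one provision voids the entire Act. No provision of the Act survives.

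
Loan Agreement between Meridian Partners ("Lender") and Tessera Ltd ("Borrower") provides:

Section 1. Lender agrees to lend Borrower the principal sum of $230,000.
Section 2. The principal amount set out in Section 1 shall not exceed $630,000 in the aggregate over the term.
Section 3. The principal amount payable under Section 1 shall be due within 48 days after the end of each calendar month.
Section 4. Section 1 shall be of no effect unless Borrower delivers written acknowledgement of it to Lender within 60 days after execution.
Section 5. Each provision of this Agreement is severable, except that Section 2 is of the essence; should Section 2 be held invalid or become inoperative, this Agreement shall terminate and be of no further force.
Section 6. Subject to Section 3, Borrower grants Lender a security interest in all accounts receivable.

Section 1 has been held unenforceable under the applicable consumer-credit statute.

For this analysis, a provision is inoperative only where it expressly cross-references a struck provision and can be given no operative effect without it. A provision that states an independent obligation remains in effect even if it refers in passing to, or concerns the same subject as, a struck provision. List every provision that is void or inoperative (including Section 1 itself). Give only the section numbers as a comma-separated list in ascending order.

Section 1 is struck. Section 2 has no operative effect of its own apart from Section 1 and is therefore inoperative. Section 3 does nothing except set the payment deadline for the principal amount by reference to Section 1; with Section 1 gone it has no independent effect and is inoperative. The only function of Section 4 is the acknowledgement condition for Section 1, so it cannot stand once Section 1 is removed. Section 5 makes Section 2 an essential term, and Section 2 has been rendered inoperative by the cascade; under Section 5, the entire Agreement is therefore void. No provision of the Agreement survives.

1, 2, 3, 4, 5, 6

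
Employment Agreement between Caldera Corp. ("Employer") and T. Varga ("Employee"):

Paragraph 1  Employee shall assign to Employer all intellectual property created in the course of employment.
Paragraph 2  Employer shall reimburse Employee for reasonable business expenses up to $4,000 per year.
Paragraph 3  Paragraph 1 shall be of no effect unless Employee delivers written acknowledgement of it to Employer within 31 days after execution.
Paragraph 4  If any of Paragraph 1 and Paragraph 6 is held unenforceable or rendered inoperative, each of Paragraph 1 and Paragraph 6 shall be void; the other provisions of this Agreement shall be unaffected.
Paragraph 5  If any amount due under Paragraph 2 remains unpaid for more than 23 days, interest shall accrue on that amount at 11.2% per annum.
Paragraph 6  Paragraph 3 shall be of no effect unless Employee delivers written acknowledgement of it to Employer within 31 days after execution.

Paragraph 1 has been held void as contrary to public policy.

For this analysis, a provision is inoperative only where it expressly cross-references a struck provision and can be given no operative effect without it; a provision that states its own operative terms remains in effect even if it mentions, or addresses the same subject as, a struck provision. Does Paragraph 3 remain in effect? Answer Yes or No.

Paragraph 1 is struck. The only function of Paragraph 3 is the acknowledgement condition for Paragraph 1, so it cannot stand once Paragraph 1 is removed. Paragraph 6 merely fixes the acknowledgement condition for Paragraph 3; with Paragraph 3 gone it has nothing to operate on and falls away. Paragraph 4 declares Paragraph 1 and Paragraph 6 mutually dependent; since one of them has fallen, all of them are of no effect. The remainder continues in force under Paragraph 4. The provisions still in force are Paragraph 2, Paragraph 4, and Paragraph 5. Paragraph 3 is among the inoperative provisions, so the answer is no.

No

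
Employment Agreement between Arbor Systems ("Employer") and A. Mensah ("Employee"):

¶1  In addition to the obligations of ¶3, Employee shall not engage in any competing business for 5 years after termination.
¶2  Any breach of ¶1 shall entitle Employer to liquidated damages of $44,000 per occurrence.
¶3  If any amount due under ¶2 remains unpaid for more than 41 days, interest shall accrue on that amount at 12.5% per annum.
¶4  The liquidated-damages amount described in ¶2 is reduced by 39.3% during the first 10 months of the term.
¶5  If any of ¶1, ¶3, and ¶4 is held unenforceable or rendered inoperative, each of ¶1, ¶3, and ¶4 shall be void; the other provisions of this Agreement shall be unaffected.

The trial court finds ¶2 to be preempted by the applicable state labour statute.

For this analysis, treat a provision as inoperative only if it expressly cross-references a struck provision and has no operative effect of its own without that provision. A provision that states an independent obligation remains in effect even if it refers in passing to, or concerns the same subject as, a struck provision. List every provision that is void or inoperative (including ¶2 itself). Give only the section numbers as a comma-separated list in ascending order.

1, 2, 3, 4

¶2 is struck. ¶3 has no operative effect of its own apart from ¶2 and is therefore inoperative. The whole of ¶4 is the introductory reduction to the liquidated-damages amount, defined by reference to ¶2, so ¶4 cannot stand once ¶2 is removed. ¶5 declares ¶1, ¶3, and ¶4 mutually dependent; since one of them has fallen, all of them are of no effect. That brings down ¶1 as well. The remainder continues in force under ¶5. Only ¶5 remains in effect.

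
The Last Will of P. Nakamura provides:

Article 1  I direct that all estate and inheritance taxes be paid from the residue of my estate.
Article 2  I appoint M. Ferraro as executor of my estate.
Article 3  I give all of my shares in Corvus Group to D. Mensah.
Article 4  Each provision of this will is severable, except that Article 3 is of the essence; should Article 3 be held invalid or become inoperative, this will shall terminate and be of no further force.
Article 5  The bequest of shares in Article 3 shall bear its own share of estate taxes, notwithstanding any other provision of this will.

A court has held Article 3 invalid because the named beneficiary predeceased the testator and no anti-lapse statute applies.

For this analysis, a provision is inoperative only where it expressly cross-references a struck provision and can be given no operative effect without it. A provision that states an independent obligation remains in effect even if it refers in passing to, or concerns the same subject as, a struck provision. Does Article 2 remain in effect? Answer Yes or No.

No

Article 3 is struck. Article 5 merely fixes the tax charge on Article 3; with Article 3 gone it has nothing to operate on and falls away. Article 4 makes Article 3 an essential term, and Article 3 is the provision held invalid; under Article 4, the entire will is therefore void. No provision of the will survives. Article 2 is among the inoperative provisions, so the answer is no.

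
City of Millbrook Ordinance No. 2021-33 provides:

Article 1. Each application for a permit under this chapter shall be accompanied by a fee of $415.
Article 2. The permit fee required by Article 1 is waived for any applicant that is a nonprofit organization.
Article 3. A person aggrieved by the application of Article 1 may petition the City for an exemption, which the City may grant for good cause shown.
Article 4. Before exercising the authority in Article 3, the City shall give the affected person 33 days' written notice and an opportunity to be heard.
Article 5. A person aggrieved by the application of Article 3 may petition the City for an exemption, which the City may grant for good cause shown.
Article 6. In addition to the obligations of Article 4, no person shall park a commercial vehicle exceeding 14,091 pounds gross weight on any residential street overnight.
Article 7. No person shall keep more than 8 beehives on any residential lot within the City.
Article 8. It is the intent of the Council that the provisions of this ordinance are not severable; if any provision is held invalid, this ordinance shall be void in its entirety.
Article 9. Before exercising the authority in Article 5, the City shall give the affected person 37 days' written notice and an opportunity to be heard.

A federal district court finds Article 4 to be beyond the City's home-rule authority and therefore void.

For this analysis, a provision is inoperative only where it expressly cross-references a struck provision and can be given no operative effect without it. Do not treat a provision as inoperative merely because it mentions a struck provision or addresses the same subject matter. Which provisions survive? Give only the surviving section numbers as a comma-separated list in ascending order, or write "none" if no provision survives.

Article 4 is struck. Nothing else in the ordinance is defined by reference to Article 4. Article 8 provides that the ordinance is not severable, so the invalidity of any one provision voids the entire ordinance. No provision of the ordinance survives.

none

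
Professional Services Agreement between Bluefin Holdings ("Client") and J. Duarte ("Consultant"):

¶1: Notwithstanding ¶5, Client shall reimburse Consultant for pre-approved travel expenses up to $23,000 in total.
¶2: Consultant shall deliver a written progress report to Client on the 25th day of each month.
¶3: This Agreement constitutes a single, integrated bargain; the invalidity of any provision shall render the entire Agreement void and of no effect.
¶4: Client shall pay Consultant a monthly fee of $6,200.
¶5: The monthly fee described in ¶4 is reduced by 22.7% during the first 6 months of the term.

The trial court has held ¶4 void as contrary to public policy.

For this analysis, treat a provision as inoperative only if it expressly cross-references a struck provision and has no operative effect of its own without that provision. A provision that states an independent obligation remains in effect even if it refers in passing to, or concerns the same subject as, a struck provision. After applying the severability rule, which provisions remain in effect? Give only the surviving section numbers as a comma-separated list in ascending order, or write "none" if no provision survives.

none

¶4 is struck. ¶5 has no operative effect of its own apart from ¶4 and is therefore inoperative. ¶3 provides that the Agreement is not severable, so the invalidity of any one provision voids the entire Agreement. No provision of the Agreement survives.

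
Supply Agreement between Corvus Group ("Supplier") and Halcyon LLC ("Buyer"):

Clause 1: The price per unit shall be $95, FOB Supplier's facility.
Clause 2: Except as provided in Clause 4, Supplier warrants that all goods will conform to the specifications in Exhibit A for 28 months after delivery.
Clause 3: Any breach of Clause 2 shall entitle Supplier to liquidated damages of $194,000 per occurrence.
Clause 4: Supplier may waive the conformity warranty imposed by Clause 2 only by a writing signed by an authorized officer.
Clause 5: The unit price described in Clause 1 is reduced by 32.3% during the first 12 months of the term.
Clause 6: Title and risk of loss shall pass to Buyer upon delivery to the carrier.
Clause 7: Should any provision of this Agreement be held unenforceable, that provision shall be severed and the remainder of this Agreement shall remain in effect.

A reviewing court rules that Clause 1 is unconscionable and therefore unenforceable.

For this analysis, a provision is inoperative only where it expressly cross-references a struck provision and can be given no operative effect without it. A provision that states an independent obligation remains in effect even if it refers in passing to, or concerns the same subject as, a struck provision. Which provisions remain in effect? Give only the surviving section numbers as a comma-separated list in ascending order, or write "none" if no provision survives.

2, 3, 4, 6, 7

Clause 1 is struck. Clause 5 does nothing except set the introductory reduction to the unit price by reference to Clause 1; with Clause 1 gone it has no independent effect and is inoperative. Clause 7 is a severability clause and preserves every provision that can still be given independent effect. The provisions still in force are Clause 2, Clause 3, Clause 4, Clause 6, and Clause 7.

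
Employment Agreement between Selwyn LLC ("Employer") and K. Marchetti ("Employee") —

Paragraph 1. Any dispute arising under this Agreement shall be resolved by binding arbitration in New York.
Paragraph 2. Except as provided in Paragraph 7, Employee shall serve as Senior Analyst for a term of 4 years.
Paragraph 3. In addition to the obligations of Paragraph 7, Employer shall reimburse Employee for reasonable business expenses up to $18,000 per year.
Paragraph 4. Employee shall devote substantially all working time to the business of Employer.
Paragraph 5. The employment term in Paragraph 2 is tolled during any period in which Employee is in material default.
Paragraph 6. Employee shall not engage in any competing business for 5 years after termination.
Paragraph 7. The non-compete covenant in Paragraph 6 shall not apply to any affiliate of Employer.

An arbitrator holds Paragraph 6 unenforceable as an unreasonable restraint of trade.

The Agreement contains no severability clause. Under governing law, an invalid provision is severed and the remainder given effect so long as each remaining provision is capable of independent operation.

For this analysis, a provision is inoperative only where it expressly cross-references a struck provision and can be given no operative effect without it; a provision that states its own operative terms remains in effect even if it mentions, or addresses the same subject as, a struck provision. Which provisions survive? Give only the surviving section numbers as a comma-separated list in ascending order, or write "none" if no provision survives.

Paragraph 6 is struck. The whole of Paragraph 7 is the carve-out from the non-compete covenant, defined by reference to Paragraph 6, so Paragraph 7 cannot stand once Paragraph 6 is removed. Paragraph 2 mentions Paragraph 7 but its own obligation stands independently of Paragraph 7, so Paragraph 2 is not affected. Paragraph 3 mentions Paragraph 7 but its own obligation stands independently of Paragraph 7, so Paragraph 3 is not affected. Under the stated default rule, only provisions that cannot operate independently fall away; the rest are enforced. That leaves Paragraph 1, Paragraph 2, Paragraph 3, Paragraph 4, and Paragraph 5 in effect.

1, 2, 3, 4, 5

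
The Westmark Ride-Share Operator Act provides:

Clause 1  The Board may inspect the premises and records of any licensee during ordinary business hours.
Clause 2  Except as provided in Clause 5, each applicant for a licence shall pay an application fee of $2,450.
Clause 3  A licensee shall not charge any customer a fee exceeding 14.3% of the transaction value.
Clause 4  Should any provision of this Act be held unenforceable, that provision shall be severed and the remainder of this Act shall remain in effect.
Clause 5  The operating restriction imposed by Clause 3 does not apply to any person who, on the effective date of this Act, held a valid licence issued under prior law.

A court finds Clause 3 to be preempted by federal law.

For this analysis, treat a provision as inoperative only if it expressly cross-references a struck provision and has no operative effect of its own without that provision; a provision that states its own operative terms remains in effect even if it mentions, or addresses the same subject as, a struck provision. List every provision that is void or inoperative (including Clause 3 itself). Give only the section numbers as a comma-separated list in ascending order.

Clause 3 is struck. The only function of Clause 5 is the grandfather exemption from Clause 3, so it cannot stand once Clause 3 is removed. Although Clause 2 refers to Clause 5, its operative terms do not depend on Clause 5, so it remains in effect. Under the severability clause in Clause 4, the remaining provisions continue in force. Clause 1, Clause 2, and Clause 4 remain in effect.

3, 5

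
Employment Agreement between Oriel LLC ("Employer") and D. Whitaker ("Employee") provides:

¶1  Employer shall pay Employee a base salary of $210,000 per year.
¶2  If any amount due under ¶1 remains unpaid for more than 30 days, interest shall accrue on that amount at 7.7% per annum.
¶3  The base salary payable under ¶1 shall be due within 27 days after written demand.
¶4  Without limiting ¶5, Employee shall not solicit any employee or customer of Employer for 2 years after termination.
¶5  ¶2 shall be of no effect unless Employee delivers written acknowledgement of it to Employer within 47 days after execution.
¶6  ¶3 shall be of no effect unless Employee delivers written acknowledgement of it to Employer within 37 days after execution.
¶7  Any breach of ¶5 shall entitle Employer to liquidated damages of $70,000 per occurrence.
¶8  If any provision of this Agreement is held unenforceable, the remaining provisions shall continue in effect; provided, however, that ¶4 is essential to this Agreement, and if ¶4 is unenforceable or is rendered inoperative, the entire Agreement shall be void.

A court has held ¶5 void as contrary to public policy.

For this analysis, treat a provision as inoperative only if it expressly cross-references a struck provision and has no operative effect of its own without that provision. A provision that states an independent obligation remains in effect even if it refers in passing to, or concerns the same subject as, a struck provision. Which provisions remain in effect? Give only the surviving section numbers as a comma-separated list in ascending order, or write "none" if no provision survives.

¶5 is struck. The whole of ¶7 is the liquidated-damages amount, defined by reference to ¶5, so ¶7 cannot stand once ¶5 is removed. ¶4 mentions ¶5 but its own obligation stands independently of ¶5, so ¶4 is not affected. ¶8 makes ¶4 an essential term, but ¶4 is unaffected, so the severability proviso in ¶8 preserves the remaining provisions. ¶1, ¶2, ¶3, ¶4, ¶6, and ¶8 remain in effect.

1, 2, 3, 4, 6, 8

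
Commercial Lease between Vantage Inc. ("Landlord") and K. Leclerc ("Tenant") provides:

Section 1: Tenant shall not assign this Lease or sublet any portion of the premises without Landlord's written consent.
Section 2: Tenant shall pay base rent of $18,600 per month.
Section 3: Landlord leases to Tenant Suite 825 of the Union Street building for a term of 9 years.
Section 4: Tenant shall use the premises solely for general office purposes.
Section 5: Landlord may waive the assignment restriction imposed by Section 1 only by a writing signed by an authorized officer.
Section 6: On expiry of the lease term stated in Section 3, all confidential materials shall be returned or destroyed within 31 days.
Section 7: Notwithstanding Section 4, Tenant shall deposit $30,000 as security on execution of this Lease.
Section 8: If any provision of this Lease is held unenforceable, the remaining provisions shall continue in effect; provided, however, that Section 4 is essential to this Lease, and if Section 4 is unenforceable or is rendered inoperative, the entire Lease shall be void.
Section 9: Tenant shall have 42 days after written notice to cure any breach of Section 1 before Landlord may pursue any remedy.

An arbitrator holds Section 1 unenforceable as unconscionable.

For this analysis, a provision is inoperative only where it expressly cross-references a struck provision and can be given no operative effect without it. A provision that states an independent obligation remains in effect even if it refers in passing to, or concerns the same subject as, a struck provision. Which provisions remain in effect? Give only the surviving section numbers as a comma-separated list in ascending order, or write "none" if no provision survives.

2, 3, 4, 6, 7, 8

Section 1 is struck. Section 5 operates only by reference to Section 1, so it falls with Section 1. Section 9 merely fixes the cure period for breach of Section 1; with Section 1 gone it has nothing to operate on and falls away. Section 8 makes Section 4 an essential term, but Section 4 is unaffected, so the severability proviso in Section 8 preserves the remaining provisions. That leaves Section 2, Section 3, Section 4, Section 6, Section 7, and Section 8 in effect.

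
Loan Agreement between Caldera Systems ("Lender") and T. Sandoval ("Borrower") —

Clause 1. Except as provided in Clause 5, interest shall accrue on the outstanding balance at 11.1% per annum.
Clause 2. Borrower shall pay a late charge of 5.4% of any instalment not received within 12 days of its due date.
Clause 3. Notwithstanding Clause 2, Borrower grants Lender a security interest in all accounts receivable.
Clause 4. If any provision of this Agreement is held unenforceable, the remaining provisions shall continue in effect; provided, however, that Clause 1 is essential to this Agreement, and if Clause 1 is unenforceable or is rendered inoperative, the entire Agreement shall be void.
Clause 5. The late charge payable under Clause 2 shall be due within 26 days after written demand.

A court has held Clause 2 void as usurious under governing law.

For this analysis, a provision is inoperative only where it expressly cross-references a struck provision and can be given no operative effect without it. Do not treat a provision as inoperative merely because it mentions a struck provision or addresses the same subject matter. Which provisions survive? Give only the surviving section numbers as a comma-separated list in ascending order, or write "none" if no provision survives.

1, 3, 4

Clause 2 is struck. Clause 5 does nothing except set the payment deadline for the late charge by reference to Clause 2; with Clause 2 gone it has no independent effect and is inoperative. Although Clause 1 refers to Clause 5, its operative terms do not depend on Clause 5, so it remains in effect. Although Clause 3 refers to Clause 2, its operative terms do not depend on Clause 2, so it remains in effect. Clause 4 makes Clause 1 an essential term, but Clause 1 is unaffected, so the severability proviso in Clause 4 preserves the remaining provisions. The provisions still in force are Clause 1, Clause 3, and Clause 4.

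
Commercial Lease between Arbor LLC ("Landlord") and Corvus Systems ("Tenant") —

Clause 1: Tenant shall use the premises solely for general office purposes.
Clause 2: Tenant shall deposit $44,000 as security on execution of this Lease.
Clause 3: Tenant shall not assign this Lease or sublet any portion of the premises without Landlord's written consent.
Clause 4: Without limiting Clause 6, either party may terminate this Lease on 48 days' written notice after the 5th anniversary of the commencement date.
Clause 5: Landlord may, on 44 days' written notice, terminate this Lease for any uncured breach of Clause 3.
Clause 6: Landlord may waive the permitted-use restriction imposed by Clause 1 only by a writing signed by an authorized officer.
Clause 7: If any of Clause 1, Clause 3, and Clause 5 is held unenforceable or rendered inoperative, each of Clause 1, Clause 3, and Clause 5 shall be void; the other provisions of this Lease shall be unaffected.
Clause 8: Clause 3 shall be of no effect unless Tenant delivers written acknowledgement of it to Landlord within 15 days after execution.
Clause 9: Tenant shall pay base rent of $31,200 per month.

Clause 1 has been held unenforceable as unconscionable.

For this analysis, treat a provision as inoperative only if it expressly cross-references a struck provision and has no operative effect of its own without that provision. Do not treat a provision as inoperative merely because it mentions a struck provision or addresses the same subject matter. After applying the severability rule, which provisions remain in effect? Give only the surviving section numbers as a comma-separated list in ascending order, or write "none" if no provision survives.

2, 4, 7, 9

Clause 1 is struck. Clause 6 merely fixes the waiver condition for Clause 1; with Clause 1 gone it has nothing to operate on and falls away. Clause 4 mentions Clause 6 but its own obligation stands independently of Clause 6, so Clause 4 is not affected. Clause 7 declares Clause 1, Clause 3, and Clause 5 mutually dependent; since one of them has fallen, all of them are of no effect. That brings down Clause 3 and Clause 5 as well. Clause 8 in turn depends solely on a provision now struck and likewise falls. The remainder continues in force under Clause 7. That leaves Clause 2, Clause 4, Clause 7, and Clause 9 in effect.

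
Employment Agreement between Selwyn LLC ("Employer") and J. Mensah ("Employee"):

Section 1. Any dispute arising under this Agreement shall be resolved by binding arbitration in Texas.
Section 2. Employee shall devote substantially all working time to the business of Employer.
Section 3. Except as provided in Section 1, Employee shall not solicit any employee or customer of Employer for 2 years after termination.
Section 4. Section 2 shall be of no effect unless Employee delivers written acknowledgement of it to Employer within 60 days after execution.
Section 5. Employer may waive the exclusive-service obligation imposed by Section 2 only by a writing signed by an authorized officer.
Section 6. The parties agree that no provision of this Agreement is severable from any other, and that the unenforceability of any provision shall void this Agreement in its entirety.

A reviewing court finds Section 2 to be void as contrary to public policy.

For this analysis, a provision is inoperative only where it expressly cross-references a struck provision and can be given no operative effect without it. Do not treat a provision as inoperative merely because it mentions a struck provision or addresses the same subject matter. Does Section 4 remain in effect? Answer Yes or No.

No

Section 2 is struck. Section 4 has no operative effect of its own apart from Section 2 and is therefore inoperative. Section 5 operates only by reference to Section 2, so it falls with Section 2. Section 6 provides that the Agreement is not severable, so the invalidity of any one provision voids the entire Agreement. No provision of the Agreement survives. Section 4 is among the inoperative provisions, so the answer is no.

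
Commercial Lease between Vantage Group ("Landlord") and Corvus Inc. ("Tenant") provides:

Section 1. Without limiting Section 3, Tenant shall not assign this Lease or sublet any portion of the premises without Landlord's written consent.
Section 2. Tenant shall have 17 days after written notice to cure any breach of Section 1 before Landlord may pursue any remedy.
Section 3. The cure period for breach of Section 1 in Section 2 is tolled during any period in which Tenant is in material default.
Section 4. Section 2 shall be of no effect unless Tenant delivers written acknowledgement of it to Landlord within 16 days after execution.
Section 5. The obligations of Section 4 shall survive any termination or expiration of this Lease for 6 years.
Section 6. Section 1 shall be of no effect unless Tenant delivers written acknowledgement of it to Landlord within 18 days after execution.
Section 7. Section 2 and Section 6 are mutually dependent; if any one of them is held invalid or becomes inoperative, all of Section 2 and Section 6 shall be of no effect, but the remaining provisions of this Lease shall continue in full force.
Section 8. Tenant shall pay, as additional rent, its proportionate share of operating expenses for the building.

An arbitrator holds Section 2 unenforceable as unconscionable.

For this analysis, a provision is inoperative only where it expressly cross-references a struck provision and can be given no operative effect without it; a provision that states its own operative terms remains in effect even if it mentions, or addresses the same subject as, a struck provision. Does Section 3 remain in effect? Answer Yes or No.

No

Section 2 is struck. The whole of Section 3 is the tolling of the cure period for breach of Section 1, defined by reference to Section 2, so Section 3 cannot stand once Section 2 is removed. The only function of Section 4 is the acknowledgement condition for Section 2, so it cannot stand once Section 2 is removed. The only function of Section 5 is the survival period for Section 4, so it cannot stand once Section 4 is removed. Section 1 mentions Section 3 but its own obligation stands independently of Section 3, so Section 1 is not affected. Section 7 declares Section 2 and Section 6 mutually dependent; since one of them has fallen, all of them are of no effect. That brings down Section 6 as well. The remainder continues in force under Section 7. Section 1, Section 7, and Section 8 remain in effect. Section 3 is among the inoperative provisions, so the answer is no.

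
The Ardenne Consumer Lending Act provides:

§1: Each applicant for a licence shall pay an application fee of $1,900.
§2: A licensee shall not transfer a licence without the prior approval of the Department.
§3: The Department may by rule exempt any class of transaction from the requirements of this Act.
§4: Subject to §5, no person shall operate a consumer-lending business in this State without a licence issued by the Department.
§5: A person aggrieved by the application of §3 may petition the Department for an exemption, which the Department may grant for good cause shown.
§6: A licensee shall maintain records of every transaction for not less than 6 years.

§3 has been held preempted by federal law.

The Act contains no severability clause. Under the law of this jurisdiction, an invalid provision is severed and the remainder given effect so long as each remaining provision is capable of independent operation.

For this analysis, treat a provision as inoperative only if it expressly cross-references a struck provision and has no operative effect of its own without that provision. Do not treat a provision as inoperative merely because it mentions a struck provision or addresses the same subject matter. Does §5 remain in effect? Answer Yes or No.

No

§3 is struck. §5 operates only by reference to §3, so it falls with §3. §4 mentions §5 but its own obligation stands independently of §5, so §4 is not affected. With no severability clause, the stated default rule severs what cannot stand and enforces each remaining provision that can operate on its own. The provisions still in force are §1, §2, §4, and §6. §5 is among the inoperative provisions, so the answer is no.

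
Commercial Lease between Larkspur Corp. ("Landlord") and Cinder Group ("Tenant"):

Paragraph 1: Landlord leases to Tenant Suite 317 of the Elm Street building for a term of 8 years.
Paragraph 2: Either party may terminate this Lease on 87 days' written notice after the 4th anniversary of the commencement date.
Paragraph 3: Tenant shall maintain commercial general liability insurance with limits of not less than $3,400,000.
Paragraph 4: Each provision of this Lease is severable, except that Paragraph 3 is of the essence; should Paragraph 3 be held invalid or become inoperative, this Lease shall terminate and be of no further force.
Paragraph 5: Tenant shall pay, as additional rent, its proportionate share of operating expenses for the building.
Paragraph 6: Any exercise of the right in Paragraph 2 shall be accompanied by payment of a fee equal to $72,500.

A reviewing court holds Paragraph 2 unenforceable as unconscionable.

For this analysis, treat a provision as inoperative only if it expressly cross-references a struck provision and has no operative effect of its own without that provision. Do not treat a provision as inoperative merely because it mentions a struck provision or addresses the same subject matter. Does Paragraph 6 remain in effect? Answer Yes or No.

Paragraph 2 is struck. Paragraph 6 operates only by reference to Paragraph 2, so it falls with Paragraph 2. Paragraph 4 makes Paragraph 3 an essential term, but Paragraph 3 is unaffected, so the severability proviso in Paragraph 4 preserves the remaining provisions. That leaves Paragraph 1, Paragraph 3, Paragraph 4, and Paragraph 5 in effect. Paragraph 6 is among the inoperative provisions, so the answer is no.

No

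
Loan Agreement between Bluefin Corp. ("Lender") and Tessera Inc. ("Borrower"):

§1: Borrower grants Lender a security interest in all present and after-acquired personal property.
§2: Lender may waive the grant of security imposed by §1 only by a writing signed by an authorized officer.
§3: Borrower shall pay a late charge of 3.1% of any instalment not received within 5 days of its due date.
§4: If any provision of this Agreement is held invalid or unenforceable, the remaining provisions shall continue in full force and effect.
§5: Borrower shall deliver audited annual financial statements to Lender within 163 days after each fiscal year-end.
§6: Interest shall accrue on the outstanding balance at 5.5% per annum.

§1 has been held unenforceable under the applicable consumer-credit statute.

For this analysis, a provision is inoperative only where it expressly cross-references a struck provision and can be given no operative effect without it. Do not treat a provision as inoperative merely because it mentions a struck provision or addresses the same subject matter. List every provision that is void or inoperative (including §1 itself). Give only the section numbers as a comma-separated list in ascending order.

§1 is struck. §2 merely fixes the waiver condition for §1; with §1 gone it has nothing to operate on and falls away. Under the severability clause in §4, the remaining provisions continue in force. That leaves §3, §4, §5, and §6 in effect.

1, 2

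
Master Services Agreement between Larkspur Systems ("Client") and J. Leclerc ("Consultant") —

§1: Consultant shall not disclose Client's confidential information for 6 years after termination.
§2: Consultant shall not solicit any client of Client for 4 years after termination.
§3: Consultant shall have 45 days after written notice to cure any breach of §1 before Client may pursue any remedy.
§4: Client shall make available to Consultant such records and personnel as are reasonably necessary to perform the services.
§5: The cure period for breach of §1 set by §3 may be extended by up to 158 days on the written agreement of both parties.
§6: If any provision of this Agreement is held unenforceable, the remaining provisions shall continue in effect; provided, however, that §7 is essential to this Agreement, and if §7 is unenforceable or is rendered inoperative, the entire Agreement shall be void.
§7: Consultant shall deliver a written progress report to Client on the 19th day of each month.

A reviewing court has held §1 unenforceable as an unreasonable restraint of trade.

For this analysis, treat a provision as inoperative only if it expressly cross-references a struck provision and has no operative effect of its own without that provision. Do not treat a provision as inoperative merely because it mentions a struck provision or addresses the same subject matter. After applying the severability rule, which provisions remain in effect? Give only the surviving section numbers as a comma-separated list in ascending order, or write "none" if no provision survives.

§1 is struck. The only function of §3 is the cure period for breach of §1, so it cannot stand once §1 is removed. The whole of §5 is the extension of the cure period for breach of §1, defined by reference to §3, so §5 cannot stand once §3 is removed. §6 makes §7 an essential term, but §7 is unaffected, so the severability proviso in §6 preserves the remaining provisions. That leaves §2, §4, §6, and §7 in effect.

2, 4, 6, 7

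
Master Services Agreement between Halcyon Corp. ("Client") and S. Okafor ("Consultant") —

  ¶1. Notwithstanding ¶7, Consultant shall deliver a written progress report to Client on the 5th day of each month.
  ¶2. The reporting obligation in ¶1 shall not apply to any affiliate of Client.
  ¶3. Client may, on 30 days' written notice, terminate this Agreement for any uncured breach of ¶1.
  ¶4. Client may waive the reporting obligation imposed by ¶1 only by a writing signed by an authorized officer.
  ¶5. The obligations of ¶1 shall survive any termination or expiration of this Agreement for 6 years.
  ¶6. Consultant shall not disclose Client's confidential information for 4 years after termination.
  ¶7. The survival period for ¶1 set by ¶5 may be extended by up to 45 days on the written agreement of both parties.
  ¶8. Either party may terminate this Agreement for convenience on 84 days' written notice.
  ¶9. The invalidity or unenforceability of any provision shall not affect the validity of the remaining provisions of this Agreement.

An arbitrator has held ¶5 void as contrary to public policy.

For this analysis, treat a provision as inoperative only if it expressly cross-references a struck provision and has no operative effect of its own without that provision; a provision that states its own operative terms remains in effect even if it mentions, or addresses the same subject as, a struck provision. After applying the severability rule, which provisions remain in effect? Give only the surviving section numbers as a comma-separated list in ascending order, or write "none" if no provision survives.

¶5 is struck. The whole of ¶7 is the extension of the survival period for ¶1, defined by reference to ¶5, so ¶7 cannot stand once ¶5 is removed. ¶1 mentions ¶7 but its own obligation stands independently of ¶7, so ¶1 is not affected. ¶9 is a severability clause and preserves every provision that can still be given independent effect. ¶1, ¶2, ¶3, ¶4, ¶6, ¶8, and ¶9 remain in effect.

1, 2, 3, 4, 6, 8, 9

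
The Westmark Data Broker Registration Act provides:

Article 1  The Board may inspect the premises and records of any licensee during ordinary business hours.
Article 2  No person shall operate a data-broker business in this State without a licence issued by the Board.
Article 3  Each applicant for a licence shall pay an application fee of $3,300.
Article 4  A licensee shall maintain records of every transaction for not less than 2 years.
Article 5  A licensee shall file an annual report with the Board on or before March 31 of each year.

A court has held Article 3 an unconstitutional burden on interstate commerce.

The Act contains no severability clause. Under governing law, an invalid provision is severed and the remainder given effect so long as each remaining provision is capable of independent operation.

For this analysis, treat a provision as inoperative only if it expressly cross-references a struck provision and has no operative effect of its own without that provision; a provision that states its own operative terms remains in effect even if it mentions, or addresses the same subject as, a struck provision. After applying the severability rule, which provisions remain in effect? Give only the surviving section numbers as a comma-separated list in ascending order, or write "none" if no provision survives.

Article 3 is struck. Nothing else in the Act is defined by reference to Article 3. With no severability clause, the stated default rule severs what cannot stand and enforces each remaining provision that can operate on its own. That leaves Article 1, Article 2, Article 4, and Article 5 in effect.

1, 2, 4, 5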